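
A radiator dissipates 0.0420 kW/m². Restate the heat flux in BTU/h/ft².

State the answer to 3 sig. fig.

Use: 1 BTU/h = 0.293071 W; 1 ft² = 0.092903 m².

13.3 BTU/h/ft²

0.0420 kW/m² × 1000 W/kW = 42 W/m²
42 W/m² ÷ 0.293071 W/BTU/h × 0.092903 m²/ft² = 13.3139 BTU/h/ft²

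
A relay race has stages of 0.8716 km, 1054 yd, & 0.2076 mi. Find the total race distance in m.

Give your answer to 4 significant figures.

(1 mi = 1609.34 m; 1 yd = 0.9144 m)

2169 m

0.8716 km × 1000 → 871.6 m
1054 yd × 0.9144 → 963.778 m
0.2076 mi × 1609.34 → 334.099 m
Total: 871.6 + 963.778 + 334.099 = 2169.48 m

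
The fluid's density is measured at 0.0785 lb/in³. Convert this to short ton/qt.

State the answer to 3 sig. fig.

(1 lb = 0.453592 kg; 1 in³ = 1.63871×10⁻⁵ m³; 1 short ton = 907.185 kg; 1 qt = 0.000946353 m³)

0.0785 lb/in³ × 0.453592 kg/lb ÷ 1.63871×10⁻⁵ m³/in³ = 2172.87 kg/m³
2172.87 kg/m³ ÷ 907.185 kg/short ton × 0.000946353 m³/qt = 0.00226668 short ton/qt

0.00227 short ton/qt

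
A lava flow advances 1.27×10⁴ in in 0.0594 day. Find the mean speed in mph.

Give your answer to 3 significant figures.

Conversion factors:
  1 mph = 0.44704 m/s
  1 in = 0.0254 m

0.141 mph

1.27×10⁴ in × 0.0254 → 322.58 m
0.0594 day × 86400 → 5132.16 s
v = d / t = 322.58 m / 5132.16 s = 0.0628546 m/s
0.0628546 m/s ÷ (0.44704 m/s/mph) = 0.140602 mph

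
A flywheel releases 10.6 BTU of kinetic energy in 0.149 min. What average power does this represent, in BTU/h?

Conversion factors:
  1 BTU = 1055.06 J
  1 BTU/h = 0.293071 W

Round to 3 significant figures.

4270 BTU/h

10.6 BTU × 1055.06 → 11183.6 J
0.149 min × 60 → 8.94 s
P = E / t = 11183.6 J / 8.94 s = 1250.96 W
1250.96 W ÷ (0.293071 W/BTU/h) = 4268.45 BTU/h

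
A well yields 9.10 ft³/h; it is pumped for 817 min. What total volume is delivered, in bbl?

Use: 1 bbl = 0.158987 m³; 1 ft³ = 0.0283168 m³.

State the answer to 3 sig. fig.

22.1 bbl

9.10 ft³/h → 7.15786×10⁻⁵ m³/s
817 min → 49020 s
V = Q × t = 7.15786×10⁻⁵ × 49020 = 3.50878 m³
In bbl: 3.50878 / 0.158987 = 22.0696 bbl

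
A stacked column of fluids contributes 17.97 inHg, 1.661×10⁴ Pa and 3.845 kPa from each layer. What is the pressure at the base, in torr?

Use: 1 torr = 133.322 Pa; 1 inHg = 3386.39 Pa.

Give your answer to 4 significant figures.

609.9 torr

17.97 inHg × 3386.39 → 60853.4 Pa
1.661×10⁴ Pa (already Pa)
3.845 kPa × 1000 → 3845 Pa
Total: 60853.4 + 16610 + 3845 = 81308.4 Pa
In torr: 81308.4 / 133.322 = 609.865 torr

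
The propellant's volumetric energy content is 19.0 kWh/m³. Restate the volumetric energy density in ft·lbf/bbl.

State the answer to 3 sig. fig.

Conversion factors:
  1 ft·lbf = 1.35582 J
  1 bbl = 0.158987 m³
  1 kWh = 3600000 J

19.0 kWh/m³ × 3600000 J/kWh = 6.84×10⁷ J/m³
6.84×10⁷ J/m³ ÷ 1.35582 J/ft·lbf × 0.158987 m³/bbl = 8.02076×10⁶ ft·lbf/bbl

8.02×10⁶ ft·lbf/bbl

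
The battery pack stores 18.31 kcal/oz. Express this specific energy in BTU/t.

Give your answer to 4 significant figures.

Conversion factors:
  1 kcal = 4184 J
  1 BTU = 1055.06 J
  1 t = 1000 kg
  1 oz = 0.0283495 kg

18.31 kcal/oz × 4184 J/kcal ÷ 0.0283495 kg/oz = 2.70231×10⁶ J/kg
2.70231×10⁶ J/kg ÷ 1055.06 J/BTU × 1000 kg/t = 2.56129×10⁶ BTU/t

2.561×10⁶ BTU/t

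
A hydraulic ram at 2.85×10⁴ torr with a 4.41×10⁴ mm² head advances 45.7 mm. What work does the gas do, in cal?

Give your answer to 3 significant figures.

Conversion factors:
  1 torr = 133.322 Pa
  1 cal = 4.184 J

1830 cal

2.85×10⁴ torr → 3.79968×10⁶ Pa
4.41×10⁴ mm² → 0.0441 m²
F = P × A = 3.79968×10⁶ × 0.0441 = 167566 N
45.7 mm → 0.0457 m
W = F × d = 167566 × 0.0457 = 7657.77 J
In cal: 7657.77 / 4.184 = 1830.25 cal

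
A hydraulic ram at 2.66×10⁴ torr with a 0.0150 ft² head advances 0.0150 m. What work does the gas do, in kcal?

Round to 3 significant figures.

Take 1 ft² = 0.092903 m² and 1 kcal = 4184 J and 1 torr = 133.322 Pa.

0.0177 kcal

2.66×10⁴ torr → 3.54637×10⁶ Pa
0.0150 ft² → 0.00139354 m²
F = P × A = 3.54637×10⁶ × 0.00139354 = 4942.01 N
W = F × d = 4942.01 × 0.015 = 74.1302 J
In kcal: 74.1302 / 4184 = 0.0177175 kcal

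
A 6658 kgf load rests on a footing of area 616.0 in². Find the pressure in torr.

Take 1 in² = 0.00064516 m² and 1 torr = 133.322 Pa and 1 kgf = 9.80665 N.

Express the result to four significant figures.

6658 kgf × 9.80665 = 65292.7 N
616.0 in² × 0.00064516 = 0.397419 m²
P = F / A = 65292.7 N / 0.397419 m² = 164292 Pa
164292 Pa ÷ (133.322 Pa/torr) = 1232.29 torr

1232 torr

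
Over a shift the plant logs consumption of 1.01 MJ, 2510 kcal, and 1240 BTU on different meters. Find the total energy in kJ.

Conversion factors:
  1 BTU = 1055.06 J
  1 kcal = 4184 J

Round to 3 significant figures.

1.28×10⁴ kJ

1.01 MJ × 1000000 = 1.01×10⁶ J
2510 kcal × 4184 = 1.05018×10⁷ J
1240 BTU × 1055.06 = 1.30827×10⁶ J
Combined: 1.01×10⁶ + 1.05018×10⁷ + 1.30827×10⁶ = 1.28201×10⁷ J
In kJ: 1.28201×10⁷ / 1000 = 12820.1 kJ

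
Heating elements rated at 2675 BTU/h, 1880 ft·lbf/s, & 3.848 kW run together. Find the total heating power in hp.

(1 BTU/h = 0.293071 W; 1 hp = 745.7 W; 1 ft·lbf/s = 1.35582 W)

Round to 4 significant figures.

2675 BTU/h × 0.293071 = 783.965 W
1880 ft·lbf/s × 1.35582 = 2548.94 W
3.848 kW × 1000 = 3848 W
Total: 783.965 + 2548.94 + 3848 = 7180.9 W
In hp: 7180.9 / 745.7 = 9.62974 hp

9.630 hp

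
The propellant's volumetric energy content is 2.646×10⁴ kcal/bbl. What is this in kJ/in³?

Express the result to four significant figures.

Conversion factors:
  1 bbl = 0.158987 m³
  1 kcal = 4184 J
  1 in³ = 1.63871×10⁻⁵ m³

11.41 kJ/in³

2.646×10⁴ kcal/bbl × 4184 J/kcal ÷ 0.158987 m³/bbl = 6.96338×10⁸ J/m³
6.96338×10⁸ J/m³ ÷ 1000 J/kJ × 1.63871×10⁻⁵ m³/in³ = 11.411 kJ/in³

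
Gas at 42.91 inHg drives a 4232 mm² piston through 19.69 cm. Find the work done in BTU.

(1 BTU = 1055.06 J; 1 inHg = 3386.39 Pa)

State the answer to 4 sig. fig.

42.91 inHg → 145310 Pa
4232 mm² → 0.004232 m²
F = P × A = 145310 × 0.004232 = 614.952 N
19.69 cm → 0.1969 m
W = F × d = 614.952 × 0.1969 = 121.084 J
In BTU: 121.084 / 1055.06 = 0.114765 BTU

0.1148 BTU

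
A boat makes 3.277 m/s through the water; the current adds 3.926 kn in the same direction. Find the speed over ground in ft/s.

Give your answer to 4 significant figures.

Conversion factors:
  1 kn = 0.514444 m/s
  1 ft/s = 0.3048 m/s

17.38 ft/s

3.277 m/s (already m/s)
3.926 kn × 0.514444 → 2.01971 m/s
Sum: 3.277 + 2.01971 = 5.29671 m/s
In ft/s: 5.29671 / 0.3048 = 17.3777 ft/s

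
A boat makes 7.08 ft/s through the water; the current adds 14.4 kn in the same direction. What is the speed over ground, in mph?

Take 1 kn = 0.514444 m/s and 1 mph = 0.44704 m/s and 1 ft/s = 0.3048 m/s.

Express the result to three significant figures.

7.08 ft/s × 0.3048 = 2.15798 m/s
14.4 kn × 0.514444 = 7.40799 m/s
Combined: 2.15798 + 7.40799 = 9.56597 m/s
In mph: 9.56597 / 0.44704 = 21.3985 mph

21.4 mph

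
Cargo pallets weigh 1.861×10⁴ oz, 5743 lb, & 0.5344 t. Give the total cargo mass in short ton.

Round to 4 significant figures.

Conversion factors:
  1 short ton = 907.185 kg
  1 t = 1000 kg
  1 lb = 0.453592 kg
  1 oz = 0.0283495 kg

4.042 short ton

1.861×10⁴ oz × 0.0283495 = 527.584 kg
5743 lb × 0.453592 = 2604.98 kg
0.5344 t × 1000 = 534.4 kg
Total: 527.584 + 2604.98 + 534.4 = 3666.96 kg
In short ton: 3666.96 / 907.185 = 4.04213 short ton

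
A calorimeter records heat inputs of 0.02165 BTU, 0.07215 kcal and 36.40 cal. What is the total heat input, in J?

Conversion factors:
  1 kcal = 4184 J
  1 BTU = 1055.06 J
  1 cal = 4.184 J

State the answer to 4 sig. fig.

0.02165 BTU × 1055.06 = 22.842 J
0.07215 kcal × 4184 = 301.876 J
36.40 cal × 4.184 = 152.298 J
Total: 22.842 + 301.876 + 152.298 = 477.016 J

477.0 J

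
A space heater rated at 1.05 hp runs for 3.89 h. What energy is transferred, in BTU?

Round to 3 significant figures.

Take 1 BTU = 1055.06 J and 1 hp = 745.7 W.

1.05 hp × 745.7 → 782.985 W
3.89 h × 3600 → 14004 s
E = P × t = 782.985 W × 14004 s = 1.09649×10⁷ J
1.09649×10⁷ J ÷ (1055.06 J/BTU) = 10392.7 BTU

1.04×10⁴ BTU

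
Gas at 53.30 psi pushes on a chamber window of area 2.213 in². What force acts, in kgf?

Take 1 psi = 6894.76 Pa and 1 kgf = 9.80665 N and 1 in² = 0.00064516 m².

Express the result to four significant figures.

53.30 psi × 6894.76 → 367491 Pa
2.213 in² × 0.00064516 → 0.00142774 m²
F = P × A = 367491 Pa × 0.00142774 m² = 524.682 N
524.682 N ÷ (9.80665 N/kgf) = 53.5027 kgf

53.50 kgf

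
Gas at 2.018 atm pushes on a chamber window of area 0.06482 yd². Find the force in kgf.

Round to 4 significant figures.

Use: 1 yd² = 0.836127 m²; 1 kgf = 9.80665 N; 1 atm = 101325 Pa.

1130 kgf

2.018 atm × 101325 = 204474 Pa
0.06482 yd² × 0.836127 = 0.0541978 m²
F = P × A = 204474 Pa × 0.0541978 m² = 11082 N
11082 N ÷ (9.80665 N/kgf) = 1130.05 kgf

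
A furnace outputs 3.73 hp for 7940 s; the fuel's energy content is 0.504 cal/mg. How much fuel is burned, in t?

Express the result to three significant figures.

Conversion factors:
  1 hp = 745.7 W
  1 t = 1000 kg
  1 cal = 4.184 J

3.73 hp → 2781.46 W
E = P × t = 2781.46 × 7940 = 2.20848×10⁷ J
0.504 cal/mg → 2.10874×10⁶ J/kg
m = E / e_s = 2.20848×10⁷ / 2.10874×10⁶ = 10.473 kg
In t: 10.473 / 1000 = 0.010473 t

0.0105 t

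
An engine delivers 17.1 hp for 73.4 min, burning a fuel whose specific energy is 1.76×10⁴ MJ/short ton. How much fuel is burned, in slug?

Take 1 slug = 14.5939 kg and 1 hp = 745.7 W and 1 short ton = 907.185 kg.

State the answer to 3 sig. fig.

0.198 slug

17.1 hp → 12751.5 W
73.4 min → 4404 s
E = P × t = 12751.5 × 4404 = 5.61576×10⁷ J
1.76×10⁴ MJ/short ton → 1.94007×10⁷ J/kg
m = E / e_s = 5.61576×10⁷ / 1.94007×10⁷ = 2.89462 kg
In slug: 2.89462 / 14.5939 = 0.198345 slug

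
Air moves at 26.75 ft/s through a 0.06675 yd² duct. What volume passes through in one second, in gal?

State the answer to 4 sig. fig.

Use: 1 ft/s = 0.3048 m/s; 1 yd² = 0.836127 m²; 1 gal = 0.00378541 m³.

26.75 ft/s × 0.3048 = 8.1534 m/s
0.06675 yd² × 0.836127 = 0.0558115 m²
V = v × A × t = 8.1534 m/s × 0.0558115 m² × 1 s = 0.455053 m³
0.455053 m³ ÷ (0.00378541 m³/gal) = 120.212 gal

120.2 gal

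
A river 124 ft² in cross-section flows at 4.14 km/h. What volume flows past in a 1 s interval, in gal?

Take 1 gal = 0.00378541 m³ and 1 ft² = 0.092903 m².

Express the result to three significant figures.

4.14 km/h × (1/3.6) = 1.15 m/s
124 ft² × 0.092903 = 11.52 m²
V = v × A × t = 1.15 m/s × 11.52 m² × 1 s = 13.248 m³
13.248 m³ ÷ (0.00378541 m³/gal) = 3499.75 gal

3500 gal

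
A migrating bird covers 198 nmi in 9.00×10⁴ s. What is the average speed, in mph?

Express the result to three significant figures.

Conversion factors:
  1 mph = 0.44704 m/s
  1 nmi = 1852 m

9.11 mph

198 nmi × 1852 → 366696 m
v = d / t = 366696 m / 90000 s = 4.0744 m/s
4.0744 m/s ÷ (0.44704 m/s/mph) = 9.11417 mph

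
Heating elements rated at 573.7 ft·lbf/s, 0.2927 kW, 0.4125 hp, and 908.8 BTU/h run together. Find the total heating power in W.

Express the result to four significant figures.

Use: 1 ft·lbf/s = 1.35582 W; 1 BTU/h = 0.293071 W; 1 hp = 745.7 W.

573.7 ft·lbf/s × 1.35582 → 777.834 W
0.2927 kW × 1000 → 292.7 W
0.4125 hp × 745.7 → 307.601 W
908.8 BTU/h × 0.293071 → 266.343 W
Total: 777.834 + 292.7 + 307.601 + 266.343 = 1644.48 W

1644 W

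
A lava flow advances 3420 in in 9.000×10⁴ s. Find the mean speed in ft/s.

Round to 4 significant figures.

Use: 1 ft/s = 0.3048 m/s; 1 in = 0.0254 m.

3420 in × 0.0254 = 86.868 m
v = d / t = 86.868 m / 90000 s = 9.652×10⁻⁴ m/s
9.652×10⁻⁴ m/s ÷ (0.3048 m/s/ft/s) = 0.00316667 ft/s

0.003167 ft/s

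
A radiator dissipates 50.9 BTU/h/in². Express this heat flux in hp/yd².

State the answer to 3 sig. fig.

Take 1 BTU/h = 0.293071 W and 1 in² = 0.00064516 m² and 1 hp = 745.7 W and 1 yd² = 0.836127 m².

25.9 hp/yd²

50.9 BTU/h/in² × 0.293071 W/BTU/h ÷ 0.00064516 m²/in² = 23121.9 W/m²
23121.9 W/m² ÷ 745.7 W/hp × 0.836127 m²/yd² = 25.9258 hp/yd²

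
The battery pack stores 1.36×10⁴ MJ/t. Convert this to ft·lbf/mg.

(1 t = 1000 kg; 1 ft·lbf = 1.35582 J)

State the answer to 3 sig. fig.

10.0 ft·lbf/mg

1.36×10⁴ MJ/t × 1000000 J/MJ ÷ 1000 kg/t = 1.36×10⁷ J/kg
1.36×10⁷ J/kg ÷ 1.35582 J/ft·lbf × 10⁻⁶ kg/mg = 10.0308 ft·lbf/mg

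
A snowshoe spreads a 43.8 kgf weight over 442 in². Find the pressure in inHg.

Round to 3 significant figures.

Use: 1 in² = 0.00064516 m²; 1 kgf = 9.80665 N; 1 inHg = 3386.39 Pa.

0.445 inHg

43.8 kgf × 9.80665 → 429.531 N
442 in² × 0.00064516 → 0.285161 m²
P = F / A = 429.531 N / 0.285161 m² = 1506.28 Pa
1506.28 Pa ÷ (3386.39 Pa/inHg) = 0.444804 inHg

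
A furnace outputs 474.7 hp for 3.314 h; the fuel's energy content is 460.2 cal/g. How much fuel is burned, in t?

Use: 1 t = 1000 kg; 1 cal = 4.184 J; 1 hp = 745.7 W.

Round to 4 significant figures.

2.193 t

474.7 hp → 353984 W
3.314 h → 11930.4 s
E = P × t = 353984 × 11930.4 = 4.22317×10⁹ J
460.2 cal/g → 1.92548×10⁶ J/kg
m = E / e_s = 4.22317×10⁹ / 1.92548×10⁶ = 2193.31 kg
In t: 2193.31 / 1000 = 2.19331 t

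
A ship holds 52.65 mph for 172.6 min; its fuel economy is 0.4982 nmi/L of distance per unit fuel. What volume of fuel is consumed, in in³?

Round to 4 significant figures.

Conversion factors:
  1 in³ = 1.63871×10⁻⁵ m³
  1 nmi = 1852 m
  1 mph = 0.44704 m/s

52.65 mph → 23.5367 m/s
172.6 min → 10356 s
d = v × t = 23.5367 × 10356 = 243746 m
0.4982 nmi/L → 922666 m/m³
V = d / (distance per unit fuel) = 243746 / 922666 = 0.264176 m³
In in³: 0.264176 / 1.63871×10⁻⁵ = 16121 in³

1.612×10⁴ in³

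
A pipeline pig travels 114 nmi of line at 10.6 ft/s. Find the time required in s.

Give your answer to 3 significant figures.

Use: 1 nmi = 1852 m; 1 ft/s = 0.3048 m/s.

114 nmi × 1852 → 211128 m
10.6 ft/s × 0.3048 → 3.23088 m/s
t = d / v = 211128 m / 3.23088 m/s = 65346.9 s

6.53×10⁴ s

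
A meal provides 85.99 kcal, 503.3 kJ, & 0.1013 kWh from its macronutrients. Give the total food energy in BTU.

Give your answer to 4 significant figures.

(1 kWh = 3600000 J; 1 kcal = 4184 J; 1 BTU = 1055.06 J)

85.99 kcal × 4184 = 359782 J
503.3 kJ × 1000 = 503300 J
0.1013 kWh × 3600000 = 364680 J
Sum: 359782 + 503300 + 364680 = 1.22776×10⁶ J
In BTU: 1.22776×10⁶ / 1055.06 = 1163.69 BTU

1164 BTU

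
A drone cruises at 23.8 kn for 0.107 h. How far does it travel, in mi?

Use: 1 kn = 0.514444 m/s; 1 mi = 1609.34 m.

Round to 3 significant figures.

23.8 kn × 0.514444 → 12.2438 m/s
0.107 h × 3600 → 385.2 s
d = v × t = 12.2438 m/s × 385.2 s = 4716.31 m
4716.31 m ÷ (1609.34 m/mi) = 2.93059 mi

2.93 mi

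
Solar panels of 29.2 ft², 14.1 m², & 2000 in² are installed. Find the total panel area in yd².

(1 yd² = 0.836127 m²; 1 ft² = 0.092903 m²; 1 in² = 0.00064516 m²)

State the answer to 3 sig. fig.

21.7 yd²

29.2 ft² × 0.092903 = 2.71277 m²
14.1 m² (already m²)
2000 in² × 0.00064516 = 1.29032 m²
Sum: 2.71277 + 14.1 + 1.29032 = 18.1031 m²
In yd²: 18.1031 / 0.836127 = 21.6511 yd²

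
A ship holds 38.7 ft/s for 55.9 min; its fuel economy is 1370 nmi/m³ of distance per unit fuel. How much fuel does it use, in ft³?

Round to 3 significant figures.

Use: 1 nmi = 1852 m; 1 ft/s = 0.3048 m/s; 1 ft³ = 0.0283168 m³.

0.551 ft³

38.7 ft/s → 11.7958 m/s
55.9 min → 3354 s
d = v × t = 11.7958 × 3354 = 39563.1 m
1370 nmi/m³ → 2.53724×10⁶ m/m³
V = d / (distance per unit fuel) = 39563.1 / 2.53724×10⁶ = 0.015593 m³
In ft³: 0.015593 / 0.0283168 = 0.550663 ft³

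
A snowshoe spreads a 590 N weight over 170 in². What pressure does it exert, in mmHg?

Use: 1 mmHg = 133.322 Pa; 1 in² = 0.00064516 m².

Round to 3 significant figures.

40.3 mmHg

170 in² × 0.00064516 → 0.109677 m²
P = F / A = 590 N / 0.109677 m² = 5379.43 Pa
5379.43 Pa ÷ (133.322 Pa/mmHg) = 40.3492 mmHg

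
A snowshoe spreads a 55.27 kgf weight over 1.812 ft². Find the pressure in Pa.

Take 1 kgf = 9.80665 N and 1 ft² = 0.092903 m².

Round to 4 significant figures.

55.27 kgf × 9.80665 = 542.014 N
1.812 ft² × 0.092903 = 0.16834 m²
P = F / A = 542.014 N / 0.16834 m² = 3219.76 Pa

3220 Pa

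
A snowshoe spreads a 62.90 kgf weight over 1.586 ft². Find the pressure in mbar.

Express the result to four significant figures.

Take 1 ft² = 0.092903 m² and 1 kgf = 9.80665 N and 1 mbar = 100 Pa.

41.86 mbar

62.90 kgf × 9.80665 = 616.838 N
1.586 ft² × 0.092903 = 0.147344 m²
P = F / A = 616.838 N / 0.147344 m² = 4186.38 Pa
4186.38 Pa ÷ (100 Pa/mbar) = 41.8638 mbar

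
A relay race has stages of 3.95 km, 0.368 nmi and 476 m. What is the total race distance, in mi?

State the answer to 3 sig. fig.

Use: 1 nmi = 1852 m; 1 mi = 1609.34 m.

3.95 km × 1000 → 3950 m
0.368 nmi × 1852 → 681.536 m
476 m (already m)
Total: 3950 + 681.536 + 476 = 5107.54 m
In mi: 5107.54 / 1609.34 = 3.17369 mi

3.17 mi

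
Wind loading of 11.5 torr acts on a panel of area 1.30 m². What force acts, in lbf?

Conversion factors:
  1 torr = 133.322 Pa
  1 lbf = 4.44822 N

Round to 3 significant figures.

11.5 torr × 133.322 = 1533.2 Pa
F = P × A = 1533.2 Pa × 1.3 m² = 1993.16 N
1993.16 N ÷ (4.44822 N/lbf) = 448.08 lbf

448 lbf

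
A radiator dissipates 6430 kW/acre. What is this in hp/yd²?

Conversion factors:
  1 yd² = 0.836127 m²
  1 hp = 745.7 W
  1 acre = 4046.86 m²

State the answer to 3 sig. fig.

1.78 hp/yd²

6430 kW/acre × 1000 W/kW ÷ 4046.86 m²/acre = 1588.89 W/m²
1588.89 W/m² ÷ 745.7 W/hp × 0.836127 m²/yd² = 1.78157 hp/yd²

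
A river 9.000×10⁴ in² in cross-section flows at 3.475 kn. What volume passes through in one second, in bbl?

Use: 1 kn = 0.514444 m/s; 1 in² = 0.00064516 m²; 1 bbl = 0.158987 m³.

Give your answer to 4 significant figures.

3.475 kn × 0.514444 → 1.78769 m/s
9.000×10⁴ in² × 0.00064516 → 58.0644 m²
V = v × A × t = 1.78769 m/s × 58.0644 m² × 1 s = 103.801 m³
103.801 m³ ÷ (0.158987 m³/bbl) = 652.89 bbl

652.9 bbl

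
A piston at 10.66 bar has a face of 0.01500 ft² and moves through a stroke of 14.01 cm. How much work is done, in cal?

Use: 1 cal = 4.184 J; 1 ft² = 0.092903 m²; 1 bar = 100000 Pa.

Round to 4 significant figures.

49.74 cal

10.66 bar → 1.066×10⁶ Pa
0.01500 ft² → 0.00139354 m²
F = P × A = 1.066×10⁶ × 0.00139354 = 1485.51 N
14.01 cm → 0.1401 m
W = F × d = 1485.51 × 0.1401 = 208.12 J
In cal: 208.12 / 4.184 = 49.7419 cal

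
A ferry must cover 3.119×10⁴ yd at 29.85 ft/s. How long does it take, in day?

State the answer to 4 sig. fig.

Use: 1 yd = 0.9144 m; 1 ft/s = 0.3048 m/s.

0.03628 day

3.119×10⁴ yd × 0.9144 → 28520.1 m
29.85 ft/s × 0.3048 → 9.09828 m/s
t = d / v = 28520.1 m / 9.09828 m/s = 3134.67 s
3134.67 s ÷ (86400 s/day) = 0.0362809 day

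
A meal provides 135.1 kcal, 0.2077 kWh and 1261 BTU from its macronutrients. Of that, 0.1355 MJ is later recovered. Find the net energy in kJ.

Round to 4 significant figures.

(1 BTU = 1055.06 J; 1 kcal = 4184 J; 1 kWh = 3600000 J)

135.1 kcal × 4184 = 565258 J
0.2077 kWh × 3600000 = 747720 J
1261 BTU × 1055.06 = 1.33043×10⁶ J
0.1355 MJ × 1000000 = 135500 J
Result: 565258 + 747720 + 1.33043×10⁶ − 135500 = 2.50791×10⁶ J
In kJ: 2.50791×10⁶ / 1000 = 2507.91 kJ

2508 kJ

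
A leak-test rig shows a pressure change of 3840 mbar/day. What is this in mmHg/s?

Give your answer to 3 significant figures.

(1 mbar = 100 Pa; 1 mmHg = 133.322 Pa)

3840 mbar/day × 100 Pa/mbar ÷ 86400 s/day = 4.44444 Pa/s
4.44444 Pa/s ÷ 133.322 Pa/mmHg = 0.0333361 mmHg/s

0.0333 mmHg/s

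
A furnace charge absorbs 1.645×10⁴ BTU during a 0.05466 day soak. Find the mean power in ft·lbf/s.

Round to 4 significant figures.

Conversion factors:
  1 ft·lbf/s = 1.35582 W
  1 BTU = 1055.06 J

1.645×10⁴ BTU × 1055.06 = 1.73557×10⁷ J
0.05466 day × 86400 = 4722.62 s
P = E / t = 1.73557×10⁷ J / 4722.62 s = 3675.02 W
3675.02 W ÷ (1.35582 W/ft·lbf/s) = 2710.55 ft·lbf/s

2711 ft·lbf/s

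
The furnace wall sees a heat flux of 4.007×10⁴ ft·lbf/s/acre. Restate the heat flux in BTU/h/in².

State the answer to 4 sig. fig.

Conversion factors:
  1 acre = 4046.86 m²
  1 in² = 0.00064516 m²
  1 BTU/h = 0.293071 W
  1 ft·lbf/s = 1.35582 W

4.007×10⁴ ft·lbf/s/acre × 1.35582 W/ft·lbf/s ÷ 4046.86 m²/acre = 13.4247 W/m²
13.4247 W/m² ÷ 0.293071 W/BTU/h × 0.00064516 m²/in² = 0.0295528 BTU/h/in²

0.02955 BTU/h/in²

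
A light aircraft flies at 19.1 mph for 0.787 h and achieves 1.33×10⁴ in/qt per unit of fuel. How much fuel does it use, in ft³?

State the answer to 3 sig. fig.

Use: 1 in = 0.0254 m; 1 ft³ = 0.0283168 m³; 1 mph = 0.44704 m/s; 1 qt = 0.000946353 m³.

19.1 mph → 8.53846 m/s
0.787 h → 2833.2 s
d = v × t = 8.53846 × 2833.2 = 24191.2 m
1.33×10⁴ in/qt → 356970 m/m³
V = d / (distance per unit fuel) = 24191.2 / 356970 = 0.0677682 m³
In ft³: 0.0677682 / 0.0283168 = 2.39322 ft³

2.39 ft³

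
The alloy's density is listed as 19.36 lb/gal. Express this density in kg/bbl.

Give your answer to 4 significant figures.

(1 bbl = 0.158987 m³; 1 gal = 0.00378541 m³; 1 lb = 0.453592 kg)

19.36 lb/gal × 0.453592 kg/lb ÷ 0.00378541 m³/gal = 2319.84 kg/m³
2319.84 kg/m³ × 0.158987 m³/bbl = 368.824 kg/bbl

368.8 kg/bbl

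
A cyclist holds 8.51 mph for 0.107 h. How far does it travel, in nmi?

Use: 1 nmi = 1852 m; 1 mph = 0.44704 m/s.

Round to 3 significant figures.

0.791 nmi

8.51 mph × 0.44704 → 3.80431 m/s
0.107 h × 3600 → 385.2 s
d = v × t = 3.80431 m/s × 385.2 s = 1465.42 m
1465.42 m ÷ (1852 m/nmi) = 0.791263 nmi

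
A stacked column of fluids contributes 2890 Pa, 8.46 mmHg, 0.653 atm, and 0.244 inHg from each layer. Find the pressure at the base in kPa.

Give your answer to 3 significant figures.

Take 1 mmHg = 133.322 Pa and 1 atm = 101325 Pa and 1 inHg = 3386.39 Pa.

2890 Pa (already Pa)
8.46 mmHg × 133.322 = 1127.9 Pa
0.653 atm × 101325 = 66165.2 Pa
0.244 inHg × 3386.39 = 826.279 Pa
Combined: 2890 + 1127.9 + 66165.2 + 826.279 = 71009.4 Pa
In kPa: 71009.4 / 1000 = 71.0094 kPa

71.0 kPa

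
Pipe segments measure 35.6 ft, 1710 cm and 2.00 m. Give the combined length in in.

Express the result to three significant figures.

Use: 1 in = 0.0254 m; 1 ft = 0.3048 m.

1180 in

35.6 ft × 0.3048 = 10.8509 m
1710 cm × 0.01 = 17.1 m
2.00 m (already m)
Sum: 10.8509 + 17.1 + 2 = 29.9509 m
In in: 29.9509 / 0.0254 = 1179.17 in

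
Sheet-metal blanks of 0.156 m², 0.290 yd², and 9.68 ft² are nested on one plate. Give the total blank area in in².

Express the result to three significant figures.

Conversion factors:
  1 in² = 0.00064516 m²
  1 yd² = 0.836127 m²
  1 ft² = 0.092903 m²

0.156 m² (already m²)
0.290 yd² × 0.836127 → 0.242477 m²
9.68 ft² × 0.092903 → 0.899301 m²
Total: 0.156 + 0.242477 + 0.899301 = 1.29778 m²
In in²: 1.29778 / 0.00064516 = 2011.56 in²

2010 in²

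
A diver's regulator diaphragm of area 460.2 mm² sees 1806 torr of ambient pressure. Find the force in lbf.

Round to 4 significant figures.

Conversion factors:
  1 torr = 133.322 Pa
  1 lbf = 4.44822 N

24.91 lbf

1806 torr × 133.322 = 240780 Pa
460.2 mm² × 10⁻⁶ = 4.602×10⁻⁴ m²
F = P × A = 240780 Pa × 4.602×10⁻⁴ m² = 110.807 N
110.807 N ÷ (4.44822 N/lbf) = 24.9104 lbf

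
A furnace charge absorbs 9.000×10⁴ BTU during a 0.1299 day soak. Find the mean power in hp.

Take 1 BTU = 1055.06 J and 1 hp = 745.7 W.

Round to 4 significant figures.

11.35 hp

9.000×10⁴ BTU × 1055.06 → 9.49554×10⁷ J
0.1299 day × 86400 → 11223.4 s
P = E / t = 9.49554×10⁷ J / 11223.4 s = 8460.48 W
8460.48 W ÷ (745.7 W/hp) = 11.3457 hp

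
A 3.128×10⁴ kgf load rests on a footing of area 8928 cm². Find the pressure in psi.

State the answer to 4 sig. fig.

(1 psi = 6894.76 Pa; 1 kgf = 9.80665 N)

49.83 psi

3.128×10⁴ kgf × 9.80665 → 306752 N
8928 cm² × 0.0001 → 0.8928 m²
P = F / A = 306752 N / 0.8928 m² = 343584 Pa
343584 Pa ÷ (6894.76 Pa/psi) = 49.8326 psi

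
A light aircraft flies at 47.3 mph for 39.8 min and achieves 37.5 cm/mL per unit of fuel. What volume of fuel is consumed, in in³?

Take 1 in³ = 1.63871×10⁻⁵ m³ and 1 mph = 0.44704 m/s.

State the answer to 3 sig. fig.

47.3 mph → 21.145 m/s
39.8 min → 2388 s
d = v × t = 21.145 × 2388 = 50494.3 m
37.5 cm/mL → 375000 m/m³
V = d / (distance per unit fuel) = 50494.3 / 375000 = 0.134651 m³
In in³: 0.134651 / 1.63871×10⁻⁵ = 8216.89 in³

8220 in³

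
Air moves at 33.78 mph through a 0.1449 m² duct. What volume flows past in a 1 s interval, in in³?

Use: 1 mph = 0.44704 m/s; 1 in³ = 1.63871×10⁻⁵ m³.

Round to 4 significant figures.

1.335×10⁵ in³

33.78 mph × 0.44704 → 15.101 m/s
V = v × A × t = 15.101 m/s × 0.1449 m² × 1 s = 2.18813 m³
2.18813 m³ ÷ (1.63871×10⁻⁵ m³/in³) = 133528 in³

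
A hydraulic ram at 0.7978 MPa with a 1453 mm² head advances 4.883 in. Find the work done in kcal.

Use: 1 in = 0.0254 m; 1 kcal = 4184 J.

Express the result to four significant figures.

0.7978 MPa → 797800 Pa
1453 mm² → 0.001453 m²
F = P × A = 797800 × 0.001453 = 1159.2 N
4.883 in → 0.124028 m
W = F × d = 1159.2 × 0.124028 = 143.773 J
In kcal: 143.773 / 4184 = 0.0343626 kcal

0.03436 kcal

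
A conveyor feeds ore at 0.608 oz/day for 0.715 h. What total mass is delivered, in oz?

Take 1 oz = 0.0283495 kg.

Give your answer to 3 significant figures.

0.0181 oz

0.608 oz/day → 1.99496×10⁻⁷ kg/s
0.715 h → 2574 s
m = ṁ × t = 1.99496×10⁻⁷ × 2574 = 5.13503×10⁻⁴ kg
In oz: 5.13503×10⁻⁴ / 0.0283495 = 0.0181133 oz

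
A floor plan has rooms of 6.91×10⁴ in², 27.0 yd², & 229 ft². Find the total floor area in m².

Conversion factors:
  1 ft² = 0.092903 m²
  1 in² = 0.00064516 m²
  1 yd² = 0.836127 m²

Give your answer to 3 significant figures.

88.4 m²

6.91×10⁴ in² × 0.00064516 → 44.5806 m²
27.0 yd² × 0.836127 → 22.5754 m²
229 ft² × 0.092903 → 21.2748 m²
Sum: 44.5806 + 22.5754 + 21.2748 = 88.4308 m²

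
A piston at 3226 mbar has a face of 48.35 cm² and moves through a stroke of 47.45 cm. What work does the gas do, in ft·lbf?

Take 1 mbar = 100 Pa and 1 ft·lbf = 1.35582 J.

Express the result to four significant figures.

3226 mbar → 322600 Pa
48.35 cm² → 0.004835 m²
F = P × A = 322600 × 0.004835 = 1559.77 N
47.45 cm → 0.4745 m
W = F × d = 1559.77 × 0.4745 = 740.111 J
In ft·lbf: 740.111 / 1.35582 = 545.877 ft·lbf

545.9 ft·lbf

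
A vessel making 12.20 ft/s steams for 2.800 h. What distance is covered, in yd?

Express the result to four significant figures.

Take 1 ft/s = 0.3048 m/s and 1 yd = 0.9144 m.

12.20 ft/s × 0.3048 → 3.71856 m/s
2.800 h × 3600 → 10080 s
d = v × t = 3.71856 m/s × 10080 s = 37483.1 m
37483.1 m ÷ (0.9144 m/yd) = 40992 yd

4.099×10⁴ yd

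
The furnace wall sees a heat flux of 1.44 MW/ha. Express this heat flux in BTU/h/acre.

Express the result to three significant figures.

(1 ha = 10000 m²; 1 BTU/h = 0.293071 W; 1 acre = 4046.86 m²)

1.44 MW/ha × 1000000 W/MW ÷ 10000 m²/ha = 144 W/m²
144 W/m² ÷ 0.293071 W/BTU/h × 4046.86 m²/acre = 1.98842×10⁶ BTU/h/acre

1.99×10⁶ BTU/h/acre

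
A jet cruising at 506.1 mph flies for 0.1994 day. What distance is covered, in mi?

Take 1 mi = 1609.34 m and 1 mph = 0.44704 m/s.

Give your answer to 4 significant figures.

506.1 mph × 0.44704 = 226.247 m/s
0.1994 day × 86400 = 17228.2 s
d = v × t = 226.247 m/s × 17228.2 s = 3.89783×10⁶ m
3.89783×10⁶ m ÷ (1609.34 m/mi) = 2422.01 mi

2422 mi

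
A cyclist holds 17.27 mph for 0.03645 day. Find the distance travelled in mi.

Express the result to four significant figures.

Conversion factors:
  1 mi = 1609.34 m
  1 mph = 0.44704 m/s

17.27 mph × 0.44704 = 7.72038 m/s
0.03645 day × 86400 = 3149.28 s
d = v × t = 7.72038 m/s × 3149.28 s = 24313.6 m
24313.6 m ÷ (1609.34 m/mi) = 15.1078 mi

15.11 mi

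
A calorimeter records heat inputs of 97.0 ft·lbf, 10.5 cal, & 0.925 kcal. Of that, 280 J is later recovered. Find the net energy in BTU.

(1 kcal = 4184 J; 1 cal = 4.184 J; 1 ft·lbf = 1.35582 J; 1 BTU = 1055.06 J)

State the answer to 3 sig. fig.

97.0 ft·lbf × 1.35582 → 131.515 J
10.5 cal × 4.184 → 43.932 J
0.925 kcal × 4184 → 3870.2 J
280 J (already J)
Sum: 131.515 + 43.932 + 3870.2 − 280 = 3765.65 J
In BTU: 3765.65 / 1055.06 = 3.56913 BTU

3.57 BTU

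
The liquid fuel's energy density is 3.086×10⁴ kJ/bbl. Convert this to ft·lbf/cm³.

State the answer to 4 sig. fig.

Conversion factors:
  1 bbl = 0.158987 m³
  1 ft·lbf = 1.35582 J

3.086×10⁴ kJ/bbl × 1000 J/kJ ÷ 0.158987 m³/bbl = 1.94104×10⁸ J/m³
1.94104×10⁸ J/m³ ÷ 1.35582 J/ft·lbf × 10⁻⁶ m³/cm³ = 143.164 ft·lbf/cm³

143.2 ft·lbf/cm³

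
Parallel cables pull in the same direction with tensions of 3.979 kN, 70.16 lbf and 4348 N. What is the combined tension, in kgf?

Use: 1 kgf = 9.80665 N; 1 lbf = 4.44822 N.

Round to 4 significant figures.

3.979 kN × 1000 = 3979 N
70.16 lbf × 4.44822 = 312.087 N
4348 N (already N)
Sum: 3979 + 312.087 + 4348 = 8639.09 N
In kgf: 8639.09 / 9.80665 = 880.942 kgf

880.9 kgf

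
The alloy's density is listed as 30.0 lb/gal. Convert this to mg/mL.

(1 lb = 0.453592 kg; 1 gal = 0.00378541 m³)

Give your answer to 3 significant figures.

30.0 lb/gal × 0.453592 kg/lb ÷ 0.00378541 m³/gal = 3594.79 kg/m³
3594.79 kg/m³ ÷ 10⁻⁶ kg/mg × 10⁻⁶ m³/mL = 3594.79 mg/mL

3590 mg/mL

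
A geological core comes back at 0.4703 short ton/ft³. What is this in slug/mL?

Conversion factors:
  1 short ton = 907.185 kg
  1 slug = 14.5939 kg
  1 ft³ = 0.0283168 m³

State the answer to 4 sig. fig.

0.4703 short ton/ft³ × 907.185 kg/short ton ÷ 0.0283168 m³/ft³ = 15067 kg/m³
15067 kg/m³ ÷ 14.5939 kg/slug × 10⁻⁶ m³/mL = 0.00103242 slug/mL

0.001032 slug/mL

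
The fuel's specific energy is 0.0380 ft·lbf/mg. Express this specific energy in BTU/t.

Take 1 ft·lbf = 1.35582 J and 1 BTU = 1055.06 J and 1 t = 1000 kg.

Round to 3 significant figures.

4.88×10⁴ BTU/t

0.0380 ft·lbf/mg × 1.35582 J/ft·lbf ÷ 10⁻⁶ kg/mg = 51521.2 J/kg
51521.2 J/kg ÷ 1055.06 J/BTU × 1000 kg/t = 48832.5 BTU/t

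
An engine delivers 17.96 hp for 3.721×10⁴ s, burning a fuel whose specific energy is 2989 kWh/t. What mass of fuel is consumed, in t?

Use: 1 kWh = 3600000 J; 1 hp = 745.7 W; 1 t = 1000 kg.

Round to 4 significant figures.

0.04631 t

17.96 hp → 13392.8 W
E = P × t = 13392.8 × 37210 = 4.98346×10⁸ J
2989 kWh/t → 1.07604×10⁷ J/kg
m = E / e_s = 4.98346×10⁸ / 1.07604×10⁷ = 46.313 kg
In t: 46.313 / 1000 = 0.046313 t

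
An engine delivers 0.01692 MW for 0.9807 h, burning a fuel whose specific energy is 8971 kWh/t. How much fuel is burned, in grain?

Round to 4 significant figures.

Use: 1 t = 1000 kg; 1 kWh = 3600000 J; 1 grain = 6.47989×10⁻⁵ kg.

0.01692 MW → 16920 W
0.9807 h → 3530.52 s
E = P × t = 16920 × 3530.52 = 5.97364×10⁷ J
8971 kWh/t → 3.22956×10⁷ J/kg
m = E / e_s = 5.97364×10⁷ / 3.22956×10⁷ = 1.84968 kg
In grain: 1.84968 / 6.47989×10⁻⁵ = 28544.9 grain

2.854×10⁴ grain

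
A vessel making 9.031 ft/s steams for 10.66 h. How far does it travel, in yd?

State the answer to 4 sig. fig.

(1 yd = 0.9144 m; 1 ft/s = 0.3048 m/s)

9.031 ft/s × 0.3048 → 2.75265 m/s
10.66 h × 3600 → 38376 s
d = v × t = 2.75265 m/s × 38376 s = 105636 m
105636 m ÷ (0.9144 m/yd) = 115525 yd

1.155×10⁵ yd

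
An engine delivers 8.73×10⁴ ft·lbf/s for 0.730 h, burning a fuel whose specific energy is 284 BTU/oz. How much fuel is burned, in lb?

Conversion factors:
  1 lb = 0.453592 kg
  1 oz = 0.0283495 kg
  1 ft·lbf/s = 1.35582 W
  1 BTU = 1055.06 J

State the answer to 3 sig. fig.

64.9 lb

8.73×10⁴ ft·lbf/s → 118363 W
0.730 h → 2628 s
E = P × t = 118363 × 2628 = 3.11058×10⁸ J
284 BTU/oz → 1.05694×10⁷ J/kg
m = E / e_s = 3.11058×10⁸ / 1.05694×10⁷ = 29.4301 kg
In lb: 29.4301 / 0.453592 = 64.8823 lb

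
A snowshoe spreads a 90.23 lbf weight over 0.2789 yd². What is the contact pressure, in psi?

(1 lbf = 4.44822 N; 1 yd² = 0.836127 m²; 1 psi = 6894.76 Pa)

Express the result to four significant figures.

0.2496 psi

90.23 lbf × 4.44822 → 401.363 N
0.2789 yd² × 0.836127 → 0.233196 m²
P = F / A = 401.363 N / 0.233196 m² = 1721.14 Pa
1721.14 Pa ÷ (6894.76 Pa/psi) = 0.24963 psi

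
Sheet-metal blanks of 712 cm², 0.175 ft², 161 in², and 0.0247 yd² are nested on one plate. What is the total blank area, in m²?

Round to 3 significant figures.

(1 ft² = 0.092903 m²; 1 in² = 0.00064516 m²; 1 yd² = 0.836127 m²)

0.212 m²

712 cm² × 0.0001 → 0.0712 m²
0.175 ft² × 0.092903 → 0.016258 m²
161 in² × 0.00064516 → 0.103871 m²
0.0247 yd² × 0.836127 → 0.0206523 m²
Combined: 0.0712 + 0.016258 + 0.103871 + 0.0206523 = 0.211981 m²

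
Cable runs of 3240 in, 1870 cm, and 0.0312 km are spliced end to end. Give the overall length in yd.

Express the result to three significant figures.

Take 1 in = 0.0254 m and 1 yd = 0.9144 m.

3240 in × 0.0254 → 82.296 m
1870 cm × 0.01 → 18.7 m
0.0312 km × 1000 → 31.2 m
Combined: 82.296 + 18.7 + 31.2 = 132.196 m
In yd: 132.196 / 0.9144 = 144.571 yd

145 yd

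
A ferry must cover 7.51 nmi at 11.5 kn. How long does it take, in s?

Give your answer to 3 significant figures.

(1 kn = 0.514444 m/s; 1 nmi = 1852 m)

7.51 nmi × 1852 = 13908.5 m
11.5 kn × 0.514444 = 5.91611 m/s
t = d / v = 13908.5 m / 5.91611 m/s = 2350.95 s

2350 s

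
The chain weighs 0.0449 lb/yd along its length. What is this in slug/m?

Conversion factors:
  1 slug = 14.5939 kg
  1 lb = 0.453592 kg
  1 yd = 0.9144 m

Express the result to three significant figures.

0.0449 lb/yd × 0.453592 kg/lb ÷ 0.9144 m/yd = 0.0222728 kg/m
0.0222728 kg/m ÷ 14.5939 kg/slug = 0.00152617 slug/m

0.00153 slug/m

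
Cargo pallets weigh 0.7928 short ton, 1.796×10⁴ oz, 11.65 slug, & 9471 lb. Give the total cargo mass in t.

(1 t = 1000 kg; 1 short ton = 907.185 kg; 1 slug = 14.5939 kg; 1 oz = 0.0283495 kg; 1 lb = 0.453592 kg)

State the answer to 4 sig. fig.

0.7928 short ton × 907.185 = 719.216 kg
1.796×10⁴ oz × 0.0283495 = 509.157 kg
11.65 slug × 14.5939 = 170.019 kg
9471 lb × 0.453592 = 4295.97 kg
Sum: 719.216 + 509.157 + 170.019 + 4295.97 = 5694.36 kg
In t: 5694.36 / 1000 = 5.69436 t

5.694 t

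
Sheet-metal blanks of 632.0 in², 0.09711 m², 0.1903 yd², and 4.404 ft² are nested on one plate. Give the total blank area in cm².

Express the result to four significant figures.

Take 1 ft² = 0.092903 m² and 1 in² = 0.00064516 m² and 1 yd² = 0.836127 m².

1.073×10⁴ cm²

632.0 in² × 0.00064516 → 0.407741 m²
0.09711 m² (already m²)
0.1903 yd² × 0.836127 → 0.159115 m²
4.404 ft² × 0.092903 → 0.409145 m²
Total: 0.407741 + 0.09711 + 0.159115 + 0.409145 = 1.07311 m²
In cm²: 1.07311 / 0.0001 = 10731.1 cm²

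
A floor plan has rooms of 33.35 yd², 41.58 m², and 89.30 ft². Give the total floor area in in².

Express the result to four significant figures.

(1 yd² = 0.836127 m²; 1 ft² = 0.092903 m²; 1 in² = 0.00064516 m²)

1.205×10⁵ in²

33.35 yd² × 0.836127 = 27.8848 m²
41.58 m² (already m²)
89.30 ft² × 0.092903 = 8.29624 m²
Combined: 27.8848 + 41.58 + 8.29624 = 77.761 m²
In in²: 77.761 / 0.00064516 = 120530 in²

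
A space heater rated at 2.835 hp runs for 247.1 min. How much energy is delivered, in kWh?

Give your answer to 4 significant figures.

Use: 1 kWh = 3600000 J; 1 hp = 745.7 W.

8.706 kWh

2.835 hp × 745.7 → 2114.06 W
247.1 min × 60 → 14826 s
E = P × t = 2114.06 W × 14826 s = 3.13431×10⁷ J
3.13431×10⁷ J ÷ (3600000 J/kWh) = 8.70642 kWh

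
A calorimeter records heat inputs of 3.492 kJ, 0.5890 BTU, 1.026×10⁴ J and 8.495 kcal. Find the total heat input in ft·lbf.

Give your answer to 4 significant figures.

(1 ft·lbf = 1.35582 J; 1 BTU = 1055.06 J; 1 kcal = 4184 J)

3.492 kJ × 1000 → 3492 J
0.5890 BTU × 1055.06 → 621.43 J
1.026×10⁴ J (already J)
8.495 kcal × 4184 → 35543.1 J
Sum: 3492 + 621.43 + 10260 + 35543.1 = 49916.5 J
In ft·lbf: 49916.5 / 1.35582 = 36816.5 ft·lbf

3.682×10⁴ ft·lbf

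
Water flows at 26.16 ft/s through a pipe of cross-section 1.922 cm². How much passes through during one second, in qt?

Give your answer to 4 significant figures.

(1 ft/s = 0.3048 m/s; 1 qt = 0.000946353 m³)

1.619 qt

26.16 ft/s × 0.3048 → 7.97357 m/s
1.922 cm² × 0.0001 → 1.922×10⁻⁴ m²
V = v × A × t = 7.97357 m/s × 1.922×10⁻⁴ m² × 1 s = 0.00153252 m³
0.00153252 m³ ÷ (0.000946353 m³/qt) = 1.6194 qt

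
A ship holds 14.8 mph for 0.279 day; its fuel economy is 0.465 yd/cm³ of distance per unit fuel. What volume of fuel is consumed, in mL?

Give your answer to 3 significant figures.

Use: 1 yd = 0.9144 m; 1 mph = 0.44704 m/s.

14.8 mph → 6.61619 m/s
0.279 day → 24105.6 s
d = v × t = 6.61619 × 24105.6 = 159487 m
0.465 yd/cm³ → 425196 m/m³
V = d / (distance per unit fuel) = 159487 / 425196 = 0.375091 m³
In mL: 0.375091 / 10⁻⁶ = 375091 mL

3.75×10⁵ mL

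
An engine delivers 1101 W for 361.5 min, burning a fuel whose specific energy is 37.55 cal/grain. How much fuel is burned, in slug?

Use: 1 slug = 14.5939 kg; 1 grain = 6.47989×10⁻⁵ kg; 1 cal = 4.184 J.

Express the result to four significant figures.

361.5 min → 21690 s
E = P × t = 1101 × 21690 = 2.38807×10⁷ J
37.55 cal/grain → 2.42457×10⁶ J/kg
m = E / e_s = 2.38807×10⁷ / 2.42457×10⁶ = 9.84946 kg
In slug: 9.84946 / 14.5939 = 0.674903 slug

0.6749 slug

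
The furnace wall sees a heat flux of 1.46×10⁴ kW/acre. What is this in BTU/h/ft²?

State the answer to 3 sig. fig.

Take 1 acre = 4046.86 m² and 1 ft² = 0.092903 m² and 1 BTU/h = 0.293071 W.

1140 BTU/h/ft²

1.46×10⁴ kW/acre × 1000 W/kW ÷ 4046.86 m²/acre = 3607.74 W/m²
3607.74 W/m² ÷ 0.293071 W/BTU/h × 0.092903 m²/ft² = 1143.65 BTU/h/ft²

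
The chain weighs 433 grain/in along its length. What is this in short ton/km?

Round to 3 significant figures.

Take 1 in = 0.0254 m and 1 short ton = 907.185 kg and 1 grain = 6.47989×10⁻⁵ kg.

1.22 short ton/km

433 grain/in × 6.47989×10⁻⁵ kg/grain ÷ 0.0254 m/in = 1.10464 kg/m
1.10464 kg/m ÷ 907.185 kg/short ton × 1000 m/km = 1.21766 short ton/km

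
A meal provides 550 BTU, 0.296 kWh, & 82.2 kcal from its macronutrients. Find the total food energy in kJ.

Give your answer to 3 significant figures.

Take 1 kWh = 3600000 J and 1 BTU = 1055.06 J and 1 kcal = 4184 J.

550 BTU × 1055.06 = 580283 J
0.296 kWh × 3600000 = 1.0656×10⁶ J
82.2 kcal × 4184 = 343925 J
Total: 580283 + 1.0656×10⁶ + 343925 = 1.98981×10⁶ J
In kJ: 1.98981×10⁶ / 1000 = 1989.81 kJ

1990 kJ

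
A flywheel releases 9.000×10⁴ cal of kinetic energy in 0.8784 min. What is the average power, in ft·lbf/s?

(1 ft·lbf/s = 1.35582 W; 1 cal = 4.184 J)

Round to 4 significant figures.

9.000×10⁴ cal × 4.184 → 376560 J
0.8784 min × 60 → 52.704 s
P = E / t = 376560 J / 52.704 s = 7144.81 W
7144.81 W ÷ (1.35582 W/ft·lbf/s) = 5269.73 ft·lbf/s

5270 ft·lbf/s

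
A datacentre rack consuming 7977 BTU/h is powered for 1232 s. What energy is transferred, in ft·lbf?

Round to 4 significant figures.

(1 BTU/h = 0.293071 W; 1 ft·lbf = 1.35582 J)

7977 BTU/h × 0.293071 → 2337.83 W
E = P × t = 2337.83 W × 1232 s = 2.88021×10⁶ J
2.88021×10⁶ J ÷ (1.35582 J/ft·lbf) = 2.12433×10⁶ ft·lbf

2.124×10⁶ ft·lbf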